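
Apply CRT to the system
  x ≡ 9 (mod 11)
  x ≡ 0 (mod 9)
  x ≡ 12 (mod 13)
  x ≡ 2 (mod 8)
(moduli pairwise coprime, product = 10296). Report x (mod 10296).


Product of moduli M = 11 · 9 · 13 · 8 = 10296.
Merge one congruence at a time:
  Start: x ≡ 9 (mod 11).
  Combine with x ≡ 0 (mod 9); new modulus lcm = 99.
    Write x = 9 + 11·t and substitute into x ≡ 0 (mod 9): 11·t ≡ 0 − 9 = -9 (mod 9).
    Reduce coefficients mod 9: 2·t ≡ 0 (mod 9).
    The inverse of 2 mod 9 is 5 (since 2·5 = 10 = 1·9 + 1), so t ≡ 5·0 = 0 ≡ 0 (mod 9).
    Then x = 9 + 11·0 = 9, valid modulo lcm(11, 9) = 99: x ≡ 9 (mod 99).
  Combine with x ≡ 12 (mod 13); new modulus lcm = 1287.
    Write x = 9 + 99·t and substitute into x ≡ 12 (mod 13): 99·t ≡ 12 − 9 = 3 (mod 13).
    Reduce coefficients mod 13: 8·t ≡ 3 (mod 13).
    The inverse of 8 mod 13 is 5 (since 8·5 = 40 = 3·13 + 1), so t ≡ 5·3 = 15 ≡ 2 (mod 13).
    Then x = 9 + 99·2 = 207, valid modulo lcm(99, 13) = 1287: x ≡ 207 (mod 1287).
  Combine with x ≡ 2 (mod 8); new modulus lcm = 10296.
    Write x = 207 + 1287·t and substitute into x ≡ 2 (mod 8): 1287·t ≡ 2 − 207 = -205 (mod 8).
    Reduce coefficients mod 8: 7·t ≡ 3 (mod 8).
    The inverse of 7 mod 8 is 7 (since 7·7 = 49 = 6·8 + 1), so t ≡ 7·3 = 21 ≡ 5 (mod 8).
    Then x = 207 + 1287·5 = 6642, valid modulo lcm(1287, 8) = 10296: x ≡ 6642 (mod 10296).
Verify against each original: 6642 mod 11 = 9, 6642 mod 9 = 0, 6642 mod 13 = 12, 6642 mod 8 = 2.

x ≡ 6642 (mod 10296).


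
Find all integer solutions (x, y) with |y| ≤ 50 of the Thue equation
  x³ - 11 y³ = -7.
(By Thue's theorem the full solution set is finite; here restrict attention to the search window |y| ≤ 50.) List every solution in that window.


The equation is x³ - 11y³ = -7. For fixed y, x³ = 11·y³ − 7, so a solution requires the RHS to be a perfect cube.
Strategy: iterate y from -50 to 50, compute RHS = 11·y³ − 7, and check whether it is a (positive or negative) perfect cube.
Check small values of y:
  y = 0: RHS = -7 is not a perfect cube.
  y = 1: RHS = 4 is not a perfect cube.
  y = -1: RHS = -18 is not a perfect cube.
  y = 2: RHS = 81 is not a perfect cube.
  y = -2: RHS = -95 is not a perfect cube.
  y = 3: RHS = 290 is not a perfect cube.
  y = -3: RHS = -304 is not a perfect cube.
Continuing the search up to |y| = 50 finds no solutions either.
No (x, y) in the scanned range satisfies the equation.

No integer solutions with |y| ≤ 50.


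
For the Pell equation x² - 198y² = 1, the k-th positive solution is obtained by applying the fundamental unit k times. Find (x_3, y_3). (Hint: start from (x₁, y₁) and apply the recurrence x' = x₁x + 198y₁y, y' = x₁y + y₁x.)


Step 1: Find the fundamental solution (x₁, y₁) of x² - 198y² = 1.
  Expand √198 as a continued fraction. a₀ = ⌊√198⌋ = 14; iterate m_{k+1} = d_k·a_k − m_k, d_{k+1} = (198 − m_{k+1}²)/d_k, a_{k+1} = ⌊(a₀ + m_{k+1})/d_{k+1}⌋ (starting m₀ = 0, d₀ = 1), with convergents p_k = a_k·p_{k-1} + p_{k-2}, q_k = a_k·q_{k-1} + q_{k-2} (p₋₁ = 1, q₋₁ = 0):
  k = 0: a₀ = 14; p₀/q₀ = 14/1; p₀² − 198·q₀² = 196 − 198 = -2.
  k = 1: m = 14, d = 2, a = ⌊(14 + 14)/2⌋ = 14; p/q = (14·14 + 1)/(14·1 + 0) = 197/14; p² − 198·q² = 38809 − 38808 = 1.
  The first convergent with p² − 198·q² = 1 gives the fundamental solution (x₁, y₁) = (197, 14).
Step 2: Apply the recurrence (x_{n+1}, y_{n+1}) = (x₁x_n + 198y₁y_n, x₁y_n + y₁x_n) repeatedly.
  From (x_1, y_1) = (197, 14): x_2 = 197·197 + 198·14·14 = 77617; y_2 = 197·14 + 14·197 = 5516.
  From (x_2, y_2) = (77617, 5516): x_3 = 197·77617 + 198·14·5516 = 30580901; y_3 = 197·5516 + 14·77617 = 2173290.
Step 3: Verify x_3² - 198·y_3² = 935191505971801 - 935191505971800 = 1 (should be 1). ✓

(x_1, y_1) = (197, 14); (x_3, y_3) = (30580901, 2173290).


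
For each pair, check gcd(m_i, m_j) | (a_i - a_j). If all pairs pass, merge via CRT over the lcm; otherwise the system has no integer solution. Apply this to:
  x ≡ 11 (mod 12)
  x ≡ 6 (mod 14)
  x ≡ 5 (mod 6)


Moduli 12, 14, 6 are not pairwise coprime, so CRT works modulo lcm(m_i) when all pairwise compatibility conditions hold.
Pairwise compatibility: gcd(m_i, m_j) must divide a_i - a_j for every pair.
Merge one congruence at a time:
  Start: x ≡ 11 (mod 12).
  Combine with x ≡ 6 (mod 14): gcd(12, 14) = 2, and 6 - 11 = -5 is NOT divisible by 2.
    ⇒ system is inconsistent (no integer solution).

No solution (the system is inconsistent).


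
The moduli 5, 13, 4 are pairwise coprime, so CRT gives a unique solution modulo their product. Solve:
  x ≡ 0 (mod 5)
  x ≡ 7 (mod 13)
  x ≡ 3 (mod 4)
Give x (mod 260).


Moduli 5, 13, 4 are pairwise coprime; by CRT there is a unique solution modulo M = 5 · 13 · 4 = 260.
Solve pairwise, accumulating the modulus:
  Start with x ≡ 0 (mod 5).
  Combine with x ≡ 7 (mod 13): since gcd(5, 13) = 1, we get a unique residue mod 65.
    Write x = 0 + 5·t and substitute into x ≡ 7 (mod 13): 5·t ≡ 7 − 0 = 7 (mod 13).
    The inverse of 5 mod 13 is 8 (since 5·8 = 40 = 3·13 + 1), so t ≡ 8·7 = 56 ≡ 4 (mod 13).
    Then x = 0 + 5·4 = 20, valid modulo lcm(5, 13) = 65: x ≡ 20 (mod 65).
  Combine with x ≡ 3 (mod 4): since gcd(65, 4) = 1, we get a unique residue mod 260.
    Write x = 20 + 65·t and substitute into x ≡ 3 (mod 4): 65·t ≡ 3 − 20 = -17 (mod 4).
    Reduce coefficients mod 4: 1·t ≡ 3 (mod 4).
    So t ≡ 3 (mod 4).
    Then x = 20 + 65·3 = 215, valid modulo lcm(65, 4) = 260: x ≡ 215 (mod 260).
Verify: 215 mod 5 = 0 ✓, 215 mod 13 = 7 ✓, 215 mod 4 = 3 ✓.

x ≡ 215 (mod 260).


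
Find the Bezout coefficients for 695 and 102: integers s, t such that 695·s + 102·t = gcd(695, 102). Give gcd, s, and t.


Euclidean algorithm on (695, 102) — divide until remainder is 0:
  695 = 6 · 102 + 83
  102 = 1 · 83 + 19
  83 = 4 · 19 + 7
  19 = 2 · 7 + 5
  7 = 1 · 5 + 2
  5 = 2 · 2 + 1
  2 = 2 · 1 + 0
gcd(695, 102) = 1.
Track Bezout coefficients alongside the remainders: start with r₀ = 695 = a·1 + b·0 (s = 1, t = 0) and r₁ = 102 = a·0 + b·1 (s = 0, t = 1); each new remainder r_{k+1} = r_{k-1} − q_k·r_k inherits s_{k+1} = s_{k-1} − q_k·s_k, t_{k+1} = t_{k-1} − q_k·t_k, so r_k = a·s_k + b·t_k at every step:
  q = 6: r = 83, s = 1 − 6·0 = 1, t = 0 − 6·1 = -6  (check: 695·1 + 102·(-6) = 83)
  q = 1: r = 19, s = 0 − 1·1 = -1, t = 1 − 1·(-6) = 7  (check: 695·(-1) + 102·7 = 19)
  q = 4: r = 7, s = 1 − 4·(-1) = 5, t = -6 − 4·7 = -34  (check: 695·5 + 102·(-34) = 7)
  q = 2: r = 5, s = -1 − 2·5 = -11, t = 7 − 2·(-34) = 75  (check: 695·(-11) + 102·75 = 5)
  q = 1: r = 2, s = 5 − 1·(-11) = 16, t = -34 − 1·75 = -109  (check: 695·16 + 102·(-109) = 2)
  q = 2: r = 1, s = -11 − 2·16 = -43, t = 75 − 2·(-109) = 293  (check: 695·(-43) + 102·293 = 1)
The row with r = 1 (the gcd) gives the Bezout coefficients s = -43, t = 293.
Result: 695 · (-43) + 102 · (293) = 1.

gcd(695, 102) = 1; s = -43, t = 293 (check: 695·(-43) + 102·293 = 1).


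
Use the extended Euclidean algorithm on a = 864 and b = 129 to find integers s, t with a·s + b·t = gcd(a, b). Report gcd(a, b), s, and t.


Euclidean algorithm on (864, 129) — divide until remainder is 0:
  864 = 6 · 129 + 90
  129 = 1 · 90 + 39
  90 = 2 · 39 + 12
  39 = 3 · 12 + 3
  12 = 4 · 3 + 0
gcd(864, 129) = 3.
Track Bezout coefficients alongside the remainders: start with r₀ = 864 = a·1 + b·0 (s = 1, t = 0) and r₁ = 129 = a·0 + b·1 (s = 0, t = 1); each new remainder r_{k+1} = r_{k-1} − q_k·r_k inherits s_{k+1} = s_{k-1} − q_k·s_k, t_{k+1} = t_{k-1} − q_k·t_k, so r_k = a·s_k + b·t_k at every step:
  q = 6: r = 90, s = 1 − 6·0 = 1, t = 0 − 6·1 = -6  (check: 864·1 + 129·(-6) = 90)
  q = 1: r = 39, s = 0 − 1·1 = -1, t = 1 − 1·(-6) = 7  (check: 864·(-1) + 129·7 = 39)
  q = 2: r = 12, s = 1 − 2·(-1) = 3, t = -6 − 2·7 = -20  (check: 864·3 + 129·(-20) = 12)
  q = 3: r = 3, s = -1 − 3·3 = -10, t = 7 − 3·(-20) = 67  (check: 864·(-10) + 129·67 = 3)
The row with r = 3 (the gcd) gives the Bezout coefficients s = -10, t = 67.
Result: 864 · (-10) + 129 · (67) = 3.

gcd(864, 129) = 3; s = -10, t = 67 (check: 864·(-10) + 129·67 = 3).


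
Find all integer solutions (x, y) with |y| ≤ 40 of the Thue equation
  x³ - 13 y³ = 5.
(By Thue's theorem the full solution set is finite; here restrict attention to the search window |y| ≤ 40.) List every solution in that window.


The equation is x³ - 13y³ = 5. For fixed y, x³ = 13·y³ + 5, so a solution requires the RHS to be a perfect cube.
Strategy: iterate y from -40 to 40, compute RHS = 13·y³ + 5, and check whether it is a (positive or negative) perfect cube.
Check small values of y:
  y = 0: RHS = 5 is not a perfect cube.
  y = 1: RHS = 18 is not a perfect cube.
  y = -1: RHS = -8 = (-2)³ ⇒ x = -2 works.
  y = 2: RHS = 109 is not a perfect cube.
  y = -2: RHS = -99 is not a perfect cube.
  y = 3: RHS = 356 is not a perfect cube.
  y = -3: RHS = -346 is not a perfect cube.
Continuing the search up to |y| = 40 finds no further solutions beyond those listed.
Collected solutions: (-2, -1).

Solutions (with |y| ≤ 40): (-2, -1).


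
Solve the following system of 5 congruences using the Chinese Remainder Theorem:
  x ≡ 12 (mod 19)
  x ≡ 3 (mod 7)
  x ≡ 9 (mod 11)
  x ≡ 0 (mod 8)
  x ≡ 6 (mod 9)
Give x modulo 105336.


Product of moduli M = 19 · 7 · 11 · 8 · 9 = 105336.
Merge one congruence at a time:
  Start: x ≡ 12 (mod 19).
  Combine with x ≡ 3 (mod 7); new modulus lcm = 133.
    Write x = 12 + 19·t and substitute into x ≡ 3 (mod 7): 19·t ≡ 3 − 12 = -9 (mod 7).
    Reduce coefficients mod 7: 5·t ≡ 5 (mod 7).
    The inverse of 5 mod 7 is 3 (since 5·3 = 15 = 2·7 + 1), so t ≡ 3·5 = 15 ≡ 1 (mod 7).
    Then x = 12 + 19·1 = 31, valid modulo lcm(19, 7) = 133: x ≡ 31 (mod 133).
  Combine with x ≡ 9 (mod 11); new modulus lcm = 1463.
    Write x = 31 + 133·t and substitute into x ≡ 9 (mod 11): 133·t ≡ 9 − 31 = -22 (mod 11).
    Reduce coefficients mod 11: 1·t ≡ 0 (mod 11).
    So t ≡ 0 (mod 11).
    Then x = 31 + 133·0 = 31, valid modulo lcm(133, 11) = 1463: x ≡ 31 (mod 1463).
  Combine with x ≡ 0 (mod 8); new modulus lcm = 11704.
    Write x = 31 + 1463·t and substitute into x ≡ 0 (mod 8): 1463·t ≡ 0 − 31 = -31 (mod 8).
    Reduce coefficients mod 8: 7·t ≡ 1 (mod 8).
    The inverse of 7 mod 8 is 7 (since 7·7 = 49 = 6·8 + 1), so t ≡ 7·1 = 7 ≡ 7 (mod 8).
    Then x = 31 + 1463·7 = 10272, valid modulo lcm(1463, 8) = 11704: x ≡ 10272 (mod 11704).
  Combine with x ≡ 6 (mod 9); new modulus lcm = 105336.
    Write x = 10272 + 11704·t and substitute into x ≡ 6 (mod 9): 11704·t ≡ 6 − 10272 = -10266 (mod 9).
    Reduce coefficients mod 9: 4·t ≡ 3 (mod 9).
    The inverse of 4 mod 9 is 7 (since 4·7 = 28 = 3·9 + 1), so t ≡ 7·3 = 21 ≡ 3 (mod 9).
    Then x = 10272 + 11704·3 = 45384, valid modulo lcm(11704, 9) = 105336: x ≡ 45384 (mod 105336).
Verify against each original: 45384 mod 19 = 12, 45384 mod 7 = 3, 45384 mod 11 = 9, 45384 mod 8 = 0, 45384 mod 9 = 6.

x ≡ 45384 (mod 105336).


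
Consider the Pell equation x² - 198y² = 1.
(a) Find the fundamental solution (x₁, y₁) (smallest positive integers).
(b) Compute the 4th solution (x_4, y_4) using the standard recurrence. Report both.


Step 1: Find the fundamental solution (x₁, y₁) of x² - 198y² = 1.
  Expand √198 as a continued fraction. a₀ = ⌊√198⌋ = 14; iterate m_{k+1} = d_k·a_k − m_k, d_{k+1} = (198 − m_{k+1}²)/d_k, a_{k+1} = ⌊(a₀ + m_{k+1})/d_{k+1}⌋ (starting m₀ = 0, d₀ = 1), with convergents p_k = a_k·p_{k-1} + p_{k-2}, q_k = a_k·q_{k-1} + q_{k-2} (p₋₁ = 1, q₋₁ = 0):
  k = 0: a₀ = 14; p₀/q₀ = 14/1; p₀² − 198·q₀² = 196 − 198 = -2.
  k = 1: m = 14, d = 2, a = ⌊(14 + 14)/2⌋ = 14; p/q = (14·14 + 1)/(14·1 + 0) = 197/14; p² − 198·q² = 38809 − 38808 = 1.
  The first convergent with p² − 198·q² = 1 gives the fundamental solution (x₁, y₁) = (197, 14).
Step 2: Apply the recurrence (x_{n+1}, y_{n+1}) = (x₁x_n + 198y₁y_n, x₁y_n + y₁x_n) repeatedly.
  From (x_1, y_1) = (197, 14): x_2 = 197·197 + 198·14·14 = 77617; y_2 = 197·14 + 14·197 = 5516.
  From (x_2, y_2) = (77617, 5516): x_3 = 197·77617 + 198·14·5516 = 30580901; y_3 = 197·5516 + 14·77617 = 2173290.
  From (x_3, y_3) = (30580901, 2173290): x_4 = 197·30580901 + 198·14·2173290 = 12048797377; y_4 = 197·2173290 + 14·30580901 = 856270744.
Step 3: Verify x_4² - 198·y_4² = 145173518232002080129 - 145173518232002080128 = 1 (should be 1). ✓

(x_1, y_1) = (197, 14); (x_4, y_4) = (12048797377, 856270744).


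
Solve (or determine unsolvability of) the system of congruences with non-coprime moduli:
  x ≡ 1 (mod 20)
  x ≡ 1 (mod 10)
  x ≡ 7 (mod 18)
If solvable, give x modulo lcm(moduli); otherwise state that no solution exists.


Moduli 20, 10, 18 are not pairwise coprime, so CRT works modulo lcm(m_i) when all pairwise compatibility conditions hold.
Pairwise compatibility: gcd(m_i, m_j) must divide a_i - a_j for every pair.
Merge one congruence at a time:
  Start: x ≡ 1 (mod 20).
  Combine with x ≡ 1 (mod 10): gcd(20, 10) = 10; 1 - 1 = 0, which IS divisible by 10, so compatible.
    Write x = 1 + 20·t and substitute into x ≡ 1 (mod 10): 20·t ≡ 1 − 1 = 0 (mod 10).
    Divide the congruence (and modulus) by g = 10: 2·t ≡ 0 (mod 1).
    Modulo 1 every t works; take t = 0.
    Then x = 1 + 20·0 = 1, valid modulo lcm(20, 10) = 20: x ≡ 1 (mod 20).
  Combine with x ≡ 7 (mod 18): gcd(20, 18) = 2; 7 - 1 = 6, which IS divisible by 2, so compatible.
    Write x = 1 + 20·t and substitute into x ≡ 7 (mod 18): 20·t ≡ 7 − 1 = 6 (mod 18).
    Divide the congruence (and modulus) by g = 2: 10·t ≡ 3 (mod 9).
    Reduce coefficients mod 9: 1·t ≡ 3 (mod 9).
    So t ≡ 3 (mod 9).
    Then x = 1 + 20·3 = 61, valid modulo lcm(20, 18) = 180: x ≡ 61 (mod 180).
Verify: 61 mod 20 = 1, 61 mod 10 = 1, 61 mod 18 = 7.

x ≡ 61 (mod 180).


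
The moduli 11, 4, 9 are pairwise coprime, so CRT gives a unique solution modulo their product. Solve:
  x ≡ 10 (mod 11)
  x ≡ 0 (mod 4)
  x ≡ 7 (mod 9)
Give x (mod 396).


Moduli 11, 4, 9 are pairwise coprime; by CRT there is a unique solution modulo M = 11 · 4 · 9 = 396.
Solve pairwise, accumulating the modulus:
  Start with x ≡ 10 (mod 11).
  Combine with x ≡ 0 (mod 4): since gcd(11, 4) = 1, we get a unique residue mod 44.
    Write x = 10 + 11·t and substitute into x ≡ 0 (mod 4): 11·t ≡ 0 − 10 = -10 (mod 4).
    Reduce coefficients mod 4: 3·t ≡ 2 (mod 4).
    The inverse of 3 mod 4 is 3 (since 3·3 = 9 = 2·4 + 1), so t ≡ 3·2 = 6 ≡ 2 (mod 4).
    Then x = 10 + 11·2 = 32, valid modulo lcm(11, 4) = 44: x ≡ 32 (mod 44).
  Combine with x ≡ 7 (mod 9): since gcd(44, 9) = 1, we get a unique residue mod 396.
    Write x = 32 + 44·t and substitute into x ≡ 7 (mod 9): 44·t ≡ 7 − 32 = -25 (mod 9).
    Reduce coefficients mod 9: 8·t ≡ 2 (mod 9).
    The inverse of 8 mod 9 is 8 (since 8·8 = 64 = 7·9 + 1), so t ≡ 8·2 = 16 ≡ 7 (mod 9).
    Then x = 32 + 44·7 = 340, valid modulo lcm(44, 9) = 396: x ≡ 340 (mod 396).
Verify: 340 mod 11 = 10 ✓, 340 mod 4 = 0 ✓, 340 mod 9 = 7 ✓.

x ≡ 340 (mod 396).


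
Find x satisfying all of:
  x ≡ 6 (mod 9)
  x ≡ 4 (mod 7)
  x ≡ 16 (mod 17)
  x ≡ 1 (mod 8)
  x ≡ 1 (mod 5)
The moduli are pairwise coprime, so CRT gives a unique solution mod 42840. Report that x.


Product of moduli M = 9 · 7 · 17 · 8 · 5 = 42840.
Merge one congruence at a time:
  Start: x ≡ 6 (mod 9).
  Combine with x ≡ 4 (mod 7); new modulus lcm = 63.
    Write x = 6 + 9·t and substitute into x ≡ 4 (mod 7): 9·t ≡ 4 − 6 = -2 (mod 7).
    Reduce coefficients mod 7: 2·t ≡ 5 (mod 7).
    The inverse of 2 mod 7 is 4 (since 2·4 = 8 = 1·7 + 1), so t ≡ 4·5 = 20 ≡ 6 (mod 7).
    Then x = 6 + 9·6 = 60, valid modulo lcm(9, 7) = 63: x ≡ 60 (mod 63).
  Combine with x ≡ 16 (mod 17); new modulus lcm = 1071.
    Write x = 60 + 63·t and substitute into x ≡ 16 (mod 17): 63·t ≡ 16 − 60 = -44 (mod 17).
    Reduce coefficients mod 17: 12·t ≡ 7 (mod 17).
    The inverse of 12 mod 17 is 10 (since 12·10 = 120 = 7·17 + 1), so t ≡ 10·7 = 70 ≡ 2 (mod 17).
    Then x = 60 + 63·2 = 186, valid modulo lcm(63, 17) = 1071: x ≡ 186 (mod 1071).
  Combine with x ≡ 1 (mod 8); new modulus lcm = 8568.
    Write x = 186 + 1071·t and substitute into x ≡ 1 (mod 8): 1071·t ≡ 1 − 186 = -185 (mod 8).
    Reduce coefficients mod 8: 7·t ≡ 7 (mod 8).
    The inverse of 7 mod 8 is 7 (since 7·7 = 49 = 6·8 + 1), so t ≡ 7·7 = 49 ≡ 1 (mod 8).
    Then x = 186 + 1071·1 = 1257, valid modulo lcm(1071, 8) = 8568: x ≡ 1257 (mod 8568).
  Combine with x ≡ 1 (mod 5); new modulus lcm = 42840.
    Write x = 1257 + 8568·t and substitute into x ≡ 1 (mod 5): 8568·t ≡ 1 − 1257 = -1256 (mod 5).
    Reduce coefficients mod 5: 3·t ≡ 4 (mod 5).
    The inverse of 3 mod 5 is 2 (since 3·2 = 6 = 1·5 + 1), so t ≡ 2·4 = 8 ≡ 3 (mod 5).
    Then x = 1257 + 8568·3 = 26961, valid modulo lcm(8568, 5) = 42840: x ≡ 26961 (mod 42840).
Verify against each original: 26961 mod 9 = 6, 26961 mod 7 = 4, 26961 mod 17 = 16, 26961 mod 8 = 1, 26961 mod 5 = 1.

x ≡ 26961 (mod 42840).


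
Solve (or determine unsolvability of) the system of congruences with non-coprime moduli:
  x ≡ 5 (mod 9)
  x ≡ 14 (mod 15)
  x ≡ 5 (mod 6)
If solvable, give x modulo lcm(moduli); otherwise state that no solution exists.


Moduli 9, 15, 6 are not pairwise coprime, so CRT works modulo lcm(m_i) when all pairwise compatibility conditions hold.
Pairwise compatibility: gcd(m_i, m_j) must divide a_i - a_j for every pair.
Merge one congruence at a time:
  Start: x ≡ 5 (mod 9).
  Combine with x ≡ 14 (mod 15): gcd(9, 15) = 3; 14 - 5 = 9, which IS divisible by 3, so compatible.
    Write x = 5 + 9·t and substitute into x ≡ 14 (mod 15): 9·t ≡ 14 − 5 = 9 (mod 15).
    Divide the congruence (and modulus) by g = 3: 3·t ≡ 3 (mod 5).
    The inverse of 3 mod 5 is 2 (since 3·2 = 6 = 1·5 + 1), so t ≡ 2·3 = 6 ≡ 1 (mod 5).
    Then x = 5 + 9·1 = 14, valid modulo lcm(9, 15) = 45: x ≡ 14 (mod 45).
  Combine with x ≡ 5 (mod 6): gcd(45, 6) = 3; 5 - 14 = -9, which IS divisible by 3, so compatible.
    Write x = 14 + 45·t and substitute into x ≡ 5 (mod 6): 45·t ≡ 5 − 14 = -9 (mod 6).
    Divide the congruence (and modulus) by g = 3: 15·t ≡ -3 (mod 2).
    Reduce coefficients mod 2: 1·t ≡ 1 (mod 2).
    So t ≡ 1 (mod 2).
    Then x = 14 + 45·1 = 59, valid modulo lcm(45, 6) = 90: x ≡ 59 (mod 90).
Verify: 59 mod 9 = 5, 59 mod 15 = 14, 59 mod 6 = 5.

x ≡ 59 (mod 90).


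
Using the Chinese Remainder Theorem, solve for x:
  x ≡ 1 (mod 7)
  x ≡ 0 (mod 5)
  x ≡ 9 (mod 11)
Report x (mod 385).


Moduli 7, 5, 11 are pairwise coprime; by CRT there is a unique solution modulo M = 7 · 5 · 11 = 385.
Solve pairwise, accumulating the modulus:
  Start with x ≡ 1 (mod 7).
  Combine with x ≡ 0 (mod 5): since gcd(7, 5) = 1, we get a unique residue mod 35.
    Write x = 1 + 7·t and substitute into x ≡ 0 (mod 5): 7·t ≡ 0 − 1 = -1 (mod 5).
    Reduce coefficients mod 5: 2·t ≡ 4 (mod 5).
    The inverse of 2 mod 5 is 3 (since 2·3 = 6 = 1·5 + 1), so t ≡ 3·4 = 12 ≡ 2 (mod 5).
    Then x = 1 + 7·2 = 15, valid modulo lcm(7, 5) = 35: x ≡ 15 (mod 35).
  Combine with x ≡ 9 (mod 11): since gcd(35, 11) = 1, we get a unique residue mod 385.
    Write x = 15 + 35·t and substitute into x ≡ 9 (mod 11): 35·t ≡ 9 − 15 = -6 (mod 11).
    Reduce coefficients mod 11: 2·t ≡ 5 (mod 11).
    The inverse of 2 mod 11 is 6 (since 2·6 = 12 = 1·11 + 1), so t ≡ 6·5 = 30 ≡ 8 (mod 11).
    Then x = 15 + 35·8 = 295, valid modulo lcm(35, 11) = 385: x ≡ 295 (mod 385).
Verify: 295 mod 7 = 1 ✓, 295 mod 5 = 0 ✓, 295 mod 11 = 9 ✓.

x ≡ 295 (mod 385).


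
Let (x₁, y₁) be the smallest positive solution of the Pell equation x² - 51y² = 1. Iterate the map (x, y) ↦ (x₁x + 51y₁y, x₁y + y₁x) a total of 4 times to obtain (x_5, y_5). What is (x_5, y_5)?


Step 1: Find the fundamental solution (x₁, y₁) of x² - 51y² = 1.
  Expand √51 as a continued fraction. a₀ = ⌊√51⌋ = 7; iterate m_{k+1} = d_k·a_k − m_k, d_{k+1} = (51 − m_{k+1}²)/d_k, a_{k+1} = ⌊(a₀ + m_{k+1})/d_{k+1}⌋ (starting m₀ = 0, d₀ = 1), with convergents p_k = a_k·p_{k-1} + p_{k-2}, q_k = a_k·q_{k-1} + q_{k-2} (p₋₁ = 1, q₋₁ = 0):
  k = 0: a₀ = 7; p₀/q₀ = 7/1; p₀² − 51·q₀² = 49 − 51 = -2.
  k = 1: m = 7, d = 2, a = ⌊(7 + 7)/2⌋ = 7; p/q = (7·7 + 1)/(7·1 + 0) = 50/7; p² − 51·q² = 2500 − 2499 = 1.
  The first convergent with p² − 51·q² = 1 gives the fundamental solution (x₁, y₁) = (50, 7).
Step 2: Apply the recurrence (x_{n+1}, y_{n+1}) = (x₁x_n + 51y₁y_n, x₁y_n + y₁x_n) repeatedly.
  From (x_1, y_1) = (50, 7): x_2 = 50·50 + 51·7·7 = 4999; y_2 = 50·7 + 7·50 = 700.
  From (x_2, y_2) = (4999, 700): x_3 = 50·4999 + 51·7·700 = 499850; y_3 = 50·700 + 7·4999 = 69993.
  From (x_3, y_3) = (499850, 69993): x_4 = 50·499850 + 51·7·69993 = 49980001; y_4 = 50·69993 + 7·499850 = 6998600.
  From (x_4, y_4) = (49980001, 6998600): x_5 = 50·49980001 + 51·7·6998600 = 4997500250; y_5 = 50·6998600 + 7·49980001 = 699790007.
Step 3: Verify x_5² - 51·y_5² = 24975008748750062500 - 24975008748750062499 = 1 (should be 1). ✓

(x_1, y_1) = (50, 7); (x_5, y_5) = (4997500250, 699790007).


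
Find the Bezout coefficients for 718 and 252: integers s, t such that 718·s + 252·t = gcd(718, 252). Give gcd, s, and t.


Euclidean algorithm on (718, 252) — divide until remainder is 0:
  718 = 2 · 252 + 214
  252 = 1 · 214 + 38
  214 = 5 · 38 + 24
  38 = 1 · 24 + 14
  24 = 1 · 14 + 10
  14 = 1 · 10 + 4
  10 = 2 · 4 + 2
  4 = 2 · 2 + 0
gcd(718, 252) = 2.
Track Bezout coefficients alongside the remainders: start with r₀ = 718 = a·1 + b·0 (s = 1, t = 0) and r₁ = 252 = a·0 + b·1 (s = 0, t = 1); each new remainder r_{k+1} = r_{k-1} − q_k·r_k inherits s_{k+1} = s_{k-1} − q_k·s_k, t_{k+1} = t_{k-1} − q_k·t_k, so r_k = a·s_k + b·t_k at every step:
  q = 2: r = 214, s = 1 − 2·0 = 1, t = 0 − 2·1 = -2  (check: 718·1 + 252·(-2) = 214)
  q = 1: r = 38, s = 0 − 1·1 = -1, t = 1 − 1·(-2) = 3  (check: 718·(-1) + 252·3 = 38)
  q = 5: r = 24, s = 1 − 5·(-1) = 6, t = -2 − 5·3 = -17  (check: 718·6 + 252·(-17) = 24)
  q = 1: r = 14, s = -1 − 1·6 = -7, t = 3 − 1·(-17) = 20  (check: 718·(-7) + 252·20 = 14)
  q = 1: r = 10, s = 6 − 1·(-7) = 13, t = -17 − 1·20 = -37  (check: 718·13 + 252·(-37) = 10)
  q = 1: r = 4, s = -7 − 1·13 = -20, t = 20 − 1·(-37) = 57  (check: 718·(-20) + 252·57 = 4)
  q = 2: r = 2, s = 13 − 2·(-20) = 53, t = -37 − 2·57 = -151  (check: 718·53 + 252·(-151) = 2)
The row with r = 2 (the gcd) gives the Bezout coefficients s = 53, t = -151.
Result: 718 · (53) + 252 · (-151) = 2.

gcd(718, 252) = 2; s = 53, t = -151 (check: 718·53 + 252·(-151) = 2).


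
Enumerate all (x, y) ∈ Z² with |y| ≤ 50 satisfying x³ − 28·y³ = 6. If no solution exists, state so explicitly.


The equation is x³ - 28y³ = 6. For fixed y, x³ = 28·y³ + 6, so a solution requires the RHS to be a perfect cube.
Strategy: iterate y from -50 to 50, compute RHS = 28·y³ + 6, and check whether it is a (positive or negative) perfect cube.
Check small values of y:
  y = 0: RHS = 6 is not a perfect cube.
  y = 1: RHS = 34 is not a perfect cube.
  y = -1: RHS = -22 is not a perfect cube.
  y = 2: RHS = 230 is not a perfect cube.
  y = -2: RHS = -218 is not a perfect cube.
  y = 3: RHS = 762 is not a perfect cube.
  y = -3: RHS = -750 is not a perfect cube.
Continuing the search up to |y| = 50 finds no solutions either.
No (x, y) in the scanned range satisfies the equation.

No integer solutions with |y| ≤ 50.


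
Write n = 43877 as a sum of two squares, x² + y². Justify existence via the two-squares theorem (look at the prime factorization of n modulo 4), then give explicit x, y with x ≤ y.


Step 1: Factor n = 43877 = 17 · 29 · 89.
Step 2: Check the mod-4 condition on each prime factor: 17 ≡ 1 (mod 4), exponent 1; 29 ≡ 1 (mod 4), exponent 1; 89 ≡ 1 (mod 4), exponent 1.
All primes ≡ 3 (mod 4) appear to even exponent (or don't appear), so by the two-squares theorem n IS expressible as a sum of two squares.
Step 3: Build a representation. Here n = 17 · 29 · 89 is a product of primes ≡ 1 (mod 4). Each prime p ≡ 1 (mod 4) is itself a sum of two squares; find a² by testing p − a² for a perfect square:
  17: 17 − 1² = 16 = 4² ⇒ 17 = 1² + 4².
  29: 29 − 1² = 28, 29 − 2² = 25 = 5² ⇒ 29 = 2² + 5².
  89: 89 − 1² = 88, 89 − 2² = 85, 89 − 3² = 80, 89 − 4² = 73, 89 − 5² = 64 = 8² ⇒ 89 = 5² + 8².
  Combine using the Brahmagupta–Fibonacci identity (a² + b²)(c² + d²) = (ac − bd)² + (ad + bc)² = (ac + bd)² + (ad − bc)²:
  17 · 29 = 493: from (1² + 4²)(2² + 5²), take (1·2 − 4·5, 1·5 + 4·2) = (2 − 20, 5 + 8) = (-18, 13); dropping signs (only squares matter) gives (18, 13); check 18² + 13² = 324 + 169 = 493 ✓.
  493 · 89 = 43877: from (18² + 13²)(5² + 8²), take (18·5 − 13·8, 18·8 + 13·5) = (90 − 104, 144 + 65) = (-14, 209); dropping signs (only squares matter) gives (14, 209); check 14² + 209² = 196 + 43681 = 43877 ✓.
Step 4: Order so x ≤ y and verify: 14² + 209² = 196 + 43681 = 43877 = n. ✓

n = 43877 = 14² + 209² (one valid representation with x ≤ y).


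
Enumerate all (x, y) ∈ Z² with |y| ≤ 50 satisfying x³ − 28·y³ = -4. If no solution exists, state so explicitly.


The equation is x³ - 28y³ = -4. For fixed y, x³ = 28·y³ − 4, so a solution requires the RHS to be a perfect cube.
Strategy: iterate y from -50 to 50, compute RHS = 28·y³ − 4, and check whether it is a (positive or negative) perfect cube.
Check small values of y:
  y = 0: RHS = -4 is not a perfect cube.
  y = 1: RHS = 24 is not a perfect cube.
  y = -1: RHS = -32 is not a perfect cube.
  y = 2: RHS = 220 is not a perfect cube.
  y = -2: RHS = -228 is not a perfect cube.
  y = 3: RHS = 752 is not a perfect cube.
  y = -3: RHS = -760 is not a perfect cube.
Continuing the search up to |y| = 50 finds no solutions either.
No (x, y) in the scanned range satisfies the equation.

No integer solutions with |y| ≤ 50.


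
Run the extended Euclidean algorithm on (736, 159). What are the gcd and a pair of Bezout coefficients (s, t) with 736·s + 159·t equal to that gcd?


Euclidean algorithm on (736, 159) — divide until remainder is 0:
  736 = 4 · 159 + 100
  159 = 1 · 100 + 59
  100 = 1 · 59 + 41
  59 = 1 · 41 + 18
  41 = 2 · 18 + 5
  18 = 3 · 5 + 3
  5 = 1 · 3 + 2
  3 = 1 · 2 + 1
  2 = 2 · 1 + 0
gcd(736, 159) = 1.
Track Bezout coefficients alongside the remainders: start with r₀ = 736 = a·1 + b·0 (s = 1, t = 0) and r₁ = 159 = a·0 + b·1 (s = 0, t = 1); each new remainder r_{k+1} = r_{k-1} − q_k·r_k inherits s_{k+1} = s_{k-1} − q_k·s_k, t_{k+1} = t_{k-1} − q_k·t_k, so r_k = a·s_k + b·t_k at every step:
  q = 4: r = 100, s = 1 − 4·0 = 1, t = 0 − 4·1 = -4  (check: 736·1 + 159·(-4) = 100)
  q = 1: r = 59, s = 0 − 1·1 = -1, t = 1 − 1·(-4) = 5  (check: 736·(-1) + 159·5 = 59)
  q = 1: r = 41, s = 1 − 1·(-1) = 2, t = -4 − 1·5 = -9  (check: 736·2 + 159·(-9) = 41)
  q = 1: r = 18, s = -1 − 1·2 = -3, t = 5 − 1·(-9) = 14  (check: 736·(-3) + 159·14 = 18)
  q = 2: r = 5, s = 2 − 2·(-3) = 8, t = -9 − 2·14 = -37  (check: 736·8 + 159·(-37) = 5)
  q = 3: r = 3, s = -3 − 3·8 = -27, t = 14 − 3·(-37) = 125  (check: 736·(-27) + 159·125 = 3)
  q = 1: r = 2, s = 8 − 1·(-27) = 35, t = -37 − 1·125 = -162  (check: 736·35 + 159·(-162) = 2)
  q = 1: r = 1, s = -27 − 1·35 = -62, t = 125 − 1·(-162) = 287  (check: 736·(-62) + 159·287 = 1)
The row with r = 1 (the gcd) gives the Bezout coefficients s = -62, t = 287.
Result: 736 · (-62) + 159 · (287) = 1.

gcd(736, 159) = 1; s = -62, t = 287 (check: 736·(-62) + 159·287 = 1).


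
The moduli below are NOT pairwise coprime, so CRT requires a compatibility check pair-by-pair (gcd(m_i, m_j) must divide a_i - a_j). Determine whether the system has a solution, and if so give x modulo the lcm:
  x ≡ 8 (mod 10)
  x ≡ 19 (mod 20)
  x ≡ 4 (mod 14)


Moduli 10, 20, 14 are not pairwise coprime, so CRT works modulo lcm(m_i) when all pairwise compatibility conditions hold.
Pairwise compatibility: gcd(m_i, m_j) must divide a_i - a_j for every pair.
Merge one congruence at a time:
  Start: x ≡ 8 (mod 10).
  Combine with x ≡ 19 (mod 20): gcd(10, 20) = 10, and 19 - 8 = 11 is NOT divisible by 10.
    ⇒ system is inconsistent (no integer solution).

No solution (the system is inconsistent).


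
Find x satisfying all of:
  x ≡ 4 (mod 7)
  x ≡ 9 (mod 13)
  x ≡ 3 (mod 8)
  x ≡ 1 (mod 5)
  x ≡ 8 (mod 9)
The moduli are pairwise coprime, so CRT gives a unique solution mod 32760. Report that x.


Product of moduli M = 7 · 13 · 8 · 5 · 9 = 32760.
Merge one congruence at a time:
  Start: x ≡ 4 (mod 7).
  Combine with x ≡ 9 (mod 13); new modulus lcm = 91.
    Write x = 4 + 7·t and substitute into x ≡ 9 (mod 13): 7·t ≡ 9 − 4 = 5 (mod 13).
    The inverse of 7 mod 13 is 2 (since 7·2 = 14 = 1·13 + 1), so t ≡ 2·5 = 10 ≡ 10 (mod 13).
    Then x = 4 + 7·10 = 74, valid modulo lcm(7, 13) = 91: x ≡ 74 (mod 91).
  Combine with x ≡ 3 (mod 8); new modulus lcm = 728.
    Write x = 74 + 91·t and substitute into x ≡ 3 (mod 8): 91·t ≡ 3 − 74 = -71 (mod 8).
    Reduce coefficients mod 8: 3·t ≡ 1 (mod 8).
    The inverse of 3 mod 8 is 3 (since 3·3 = 9 = 1·8 + 1), so t ≡ 3·1 = 3 ≡ 3 (mod 8).
    Then x = 74 + 91·3 = 347, valid modulo lcm(91, 8) = 728: x ≡ 347 (mod 728).
  Combine with x ≡ 1 (mod 5); new modulus lcm = 3640.
    Write x = 347 + 728·t and substitute into x ≡ 1 (mod 5): 728·t ≡ 1 − 347 = -346 (mod 5).
    Reduce coefficients mod 5: 3·t ≡ 4 (mod 5).
    The inverse of 3 mod 5 is 2 (since 3·2 = 6 = 1·5 + 1), so t ≡ 2·4 = 8 ≡ 3 (mod 5).
    Then x = 347 + 728·3 = 2531, valid modulo lcm(728, 5) = 3640: x ≡ 2531 (mod 3640).
  Combine with x ≡ 8 (mod 9); new modulus lcm = 32760.
    Write x = 2531 + 3640·t and substitute into x ≡ 8 (mod 9): 3640·t ≡ 8 − 2531 = -2523 (mod 9).
    Reduce coefficients mod 9: 4·t ≡ 6 (mod 9).
    The inverse of 4 mod 9 is 7 (since 4·7 = 28 = 3·9 + 1), so t ≡ 7·6 = 42 ≡ 6 (mod 9).
    Then x = 2531 + 3640·6 = 24371, valid modulo lcm(3640, 9) = 32760: x ≡ 24371 (mod 32760).
Verify against each original: 24371 mod 7 = 4, 24371 mod 13 = 9, 24371 mod 8 = 3, 24371 mod 5 = 1, 24371 mod 9 = 8.

x ≡ 24371 (mod 32760).


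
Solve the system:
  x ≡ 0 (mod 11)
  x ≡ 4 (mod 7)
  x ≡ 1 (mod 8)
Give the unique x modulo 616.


Moduli 11, 7, 8 are pairwise coprime; by CRT there is a unique solution modulo M = 11 · 7 · 8 = 616.
Solve pairwise, accumulating the modulus:
  Start with x ≡ 0 (mod 11).
  Combine with x ≡ 4 (mod 7): since gcd(11, 7) = 1, we get a unique residue mod 77.
    Write x = 0 + 11·t and substitute into x ≡ 4 (mod 7): 11·t ≡ 4 − 0 = 4 (mod 7).
    Reduce coefficients mod 7: 4·t ≡ 4 (mod 7).
    The inverse of 4 mod 7 is 2 (since 4·2 = 8 = 1·7 + 1), so t ≡ 2·4 = 8 ≡ 1 (mod 7).
    Then x = 0 + 11·1 = 11, valid modulo lcm(11, 7) = 77: x ≡ 11 (mod 77).
  Combine with x ≡ 1 (mod 8): since gcd(77, 8) = 1, we get a unique residue mod 616.
    Write x = 11 + 77·t and substitute into x ≡ 1 (mod 8): 77·t ≡ 1 − 11 = -10 (mod 8).
    Reduce coefficients mod 8: 5·t ≡ 6 (mod 8).
    The inverse of 5 mod 8 is 5 (since 5·5 = 25 = 3·8 + 1), so t ≡ 5·6 = 30 ≡ 6 (mod 8).
    Then x = 11 + 77·6 = 473, valid modulo lcm(77, 8) = 616: x ≡ 473 (mod 616).
Verify: 473 mod 11 = 0 ✓, 473 mod 7 = 4 ✓, 473 mod 8 = 1 ✓.

x ≡ 473 (mod 616).


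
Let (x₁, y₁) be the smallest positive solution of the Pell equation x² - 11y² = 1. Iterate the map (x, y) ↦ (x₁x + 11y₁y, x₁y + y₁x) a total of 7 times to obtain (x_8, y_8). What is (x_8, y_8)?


Step 1: Find the fundamental solution (x₁, y₁) of x² - 11y² = 1.
  Expand √11 as a continued fraction. a₀ = ⌊√11⌋ = 3; iterate m_{k+1} = d_k·a_k − m_k, d_{k+1} = (11 − m_{k+1}²)/d_k, a_{k+1} = ⌊(a₀ + m_{k+1})/d_{k+1}⌋ (starting m₀ = 0, d₀ = 1), with convergents p_k = a_k·p_{k-1} + p_{k-2}, q_k = a_k·q_{k-1} + q_{k-2} (p₋₁ = 1, q₋₁ = 0):
  k = 0: a₀ = 3; p₀/q₀ = 3/1; p₀² − 11·q₀² = 9 − 11 = -2.
  k = 1: m = 3, d = 2, a = ⌊(3 + 3)/2⌋ = 3; p/q = (3·3 + 1)/(3·1 + 0) = 10/3; p² − 11·q² = 100 − 99 = 1.
  The first convergent with p² − 11·q² = 1 gives the fundamental solution (x₁, y₁) = (10, 3).
Step 2: Apply the recurrence (x_{n+1}, y_{n+1}) = (x₁x_n + 11y₁y_n, x₁y_n + y₁x_n) repeatedly.
  From (x_1, y_1) = (10, 3): x_2 = 10·10 + 11·3·3 = 199; y_2 = 10·3 + 3·10 = 60.
  From (x_2, y_2) = (199, 60): x_3 = 10·199 + 11·3·60 = 3970; y_3 = 10·60 + 3·199 = 1197.
  From (x_3, y_3) = (3970, 1197): x_4 = 10·3970 + 11·3·1197 = 79201; y_4 = 10·1197 + 3·3970 = 23880.
  From (x_4, y_4) = (79201, 23880): x_5 = 10·79201 + 11·3·23880 = 1580050; y_5 = 10·23880 + 3·79201 = 476403.
  From (x_5, y_5) = (1580050, 476403): x_6 = 10·1580050 + 11·3·476403 = 31521799; y_6 = 10·476403 + 3·1580050 = 9504180.
  From (x_6, y_6) = (31521799, 9504180): x_7 = 10·31521799 + 11·3·9504180 = 628855930; y_7 = 10·9504180 + 3·31521799 = 189607197.
  From (x_7, y_7) = (628855930, 189607197): x_8 = 10·628855930 + 11·3·189607197 = 12545596801; y_8 = 10·189607197 + 3·628855930 = 3782639760.
Step 3: Verify x_8² - 11·y_8² = 157391999093261433601 - 157391999093261433600 = 1 (should be 1). ✓

(x_1, y_1) = (10, 3); (x_8, y_8) = (12545596801, 3782639760).


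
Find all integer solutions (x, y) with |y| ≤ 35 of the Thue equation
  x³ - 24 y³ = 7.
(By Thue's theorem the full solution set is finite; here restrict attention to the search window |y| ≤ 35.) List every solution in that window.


The equation is x³ - 24y³ = 7. For fixed y, x³ = 24·y³ + 7, so a solution requires the RHS to be a perfect cube.
Strategy: iterate y from -35 to 35, compute RHS = 24·y³ + 7, and check whether it is a (positive or negative) perfect cube.
Check small values of y:
  y = 0: RHS = 7 is not a perfect cube.
  y = 1: RHS = 31 is not a perfect cube.
  y = -1: RHS = -17 is not a perfect cube.
  y = 2: RHS = 199 is not a perfect cube.
  y = -2: RHS = -185 is not a perfect cube.
  y = 3: RHS = 655 is not a perfect cube.
  y = -3: RHS = -641 is not a perfect cube.
Continuing the search up to |y| = 35 finds no solutions either.
No (x, y) in the scanned range satisfies the equation.

No integer solutions with |y| ≤ 35.


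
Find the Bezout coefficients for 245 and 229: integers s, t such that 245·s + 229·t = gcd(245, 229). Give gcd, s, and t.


Euclidean algorithm on (245, 229) — divide until remainder is 0:
  245 = 1 · 229 + 16
  229 = 14 · 16 + 5
  16 = 3 · 5 + 1
  5 = 5 · 1 + 0
gcd(245, 229) = 1.
Track Bezout coefficients alongside the remainders: start with r₀ = 245 = a·1 + b·0 (s = 1, t = 0) and r₁ = 229 = a·0 + b·1 (s = 0, t = 1); each new remainder r_{k+1} = r_{k-1} − q_k·r_k inherits s_{k+1} = s_{k-1} − q_k·s_k, t_{k+1} = t_{k-1} − q_k·t_k, so r_k = a·s_k + b·t_k at every step:
  q = 1: r = 16, s = 1 − 1·0 = 1, t = 0 − 1·1 = -1  (check: 245·1 + 229·(-1) = 16)
  q = 14: r = 5, s = 0 − 14·1 = -14, t = 1 − 14·(-1) = 15  (check: 245·(-14) + 229·15 = 5)
  q = 3: r = 1, s = 1 − 3·(-14) = 43, t = -1 − 3·15 = -46  (check: 245·43 + 229·(-46) = 1)
The row with r = 1 (the gcd) gives the Bezout coefficients s = 43, t = -46.
Result: 245 · (43) + 229 · (-46) = 1.

gcd(245, 229) = 1; s = 43, t = -46 (check: 245·43 + 229·(-46) = 1).


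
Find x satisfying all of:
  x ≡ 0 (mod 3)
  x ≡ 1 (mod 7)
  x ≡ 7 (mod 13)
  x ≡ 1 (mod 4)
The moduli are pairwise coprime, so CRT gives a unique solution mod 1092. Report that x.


Product of moduli M = 3 · 7 · 13 · 4 = 1092.
Merge one congruence at a time:
  Start: x ≡ 0 (mod 3).
  Combine with x ≡ 1 (mod 7); new modulus lcm = 21.
    Write x = 0 + 3·t and substitute into x ≡ 1 (mod 7): 3·t ≡ 1 − 0 = 1 (mod 7).
    The inverse of 3 mod 7 is 5 (since 3·5 = 15 = 2·7 + 1), so t ≡ 5·1 = 5 ≡ 5 (mod 7).
    Then x = 0 + 3·5 = 15, valid modulo lcm(3, 7) = 21: x ≡ 15 (mod 21).
  Combine with x ≡ 7 (mod 13); new modulus lcm = 273.
    Write x = 15 + 21·t and substitute into x ≡ 7 (mod 13): 21·t ≡ 7 − 15 = -8 (mod 13).
    Reduce coefficients mod 13: 8·t ≡ 5 (mod 13).
    The inverse of 8 mod 13 is 5 (since 8·5 = 40 = 3·13 + 1), so t ≡ 5·5 = 25 ≡ 12 (mod 13).
    Then x = 15 + 21·12 = 267, valid modulo lcm(21, 13) = 273: x ≡ 267 (mod 273).
  Combine with x ≡ 1 (mod 4); new modulus lcm = 1092.
    Write x = 267 + 273·t and substitute into x ≡ 1 (mod 4): 273·t ≡ 1 − 267 = -266 (mod 4).
    Reduce coefficients mod 4: 1·t ≡ 2 (mod 4).
    So t ≡ 2 (mod 4).
    Then x = 267 + 273·2 = 813, valid modulo lcm(273, 4) = 1092: x ≡ 813 (mod 1092).
Verify against each original: 813 mod 3 = 0, 813 mod 7 = 1, 813 mod 13 = 7, 813 mod 4 = 1.

x ≡ 813 (mod 1092).


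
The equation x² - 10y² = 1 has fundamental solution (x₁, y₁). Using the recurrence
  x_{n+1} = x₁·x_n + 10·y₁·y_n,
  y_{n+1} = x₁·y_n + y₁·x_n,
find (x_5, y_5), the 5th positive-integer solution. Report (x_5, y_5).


Step 1: Find the fundamental solution (x₁, y₁) of x² - 10y² = 1.
  Expand √10 as a continued fraction. a₀ = ⌊√10⌋ = 3; iterate m_{k+1} = d_k·a_k − m_k, d_{k+1} = (10 − m_{k+1}²)/d_k, a_{k+1} = ⌊(a₀ + m_{k+1})/d_{k+1}⌋ (starting m₀ = 0, d₀ = 1), with convergents p_k = a_k·p_{k-1} + p_{k-2}, q_k = a_k·q_{k-1} + q_{k-2} (p₋₁ = 1, q₋₁ = 0):
  k = 0: a₀ = 3; p₀/q₀ = 3/1; p₀² − 10·q₀² = 9 − 10 = -1.
  k = 1: m = 3, d = 1, a = ⌊(3 + 3)/1⌋ = 6; p/q = (6·3 + 1)/(6·1 + 0) = 19/6; p² − 10·q² = 361 − 360 = 1.
  The first convergent with p² − 10·q² = 1 gives the fundamental solution (x₁, y₁) = (19, 6).
Step 2: Apply the recurrence (x_{n+1}, y_{n+1}) = (x₁x_n + 10y₁y_n, x₁y_n + y₁x_n) repeatedly.
  From (x_1, y_1) = (19, 6): x_2 = 19·19 + 10·6·6 = 721; y_2 = 19·6 + 6·19 = 228.
  From (x_2, y_2) = (721, 228): x_3 = 19·721 + 10·6·228 = 27379; y_3 = 19·228 + 6·721 = 8658.
  From (x_3, y_3) = (27379, 8658): x_4 = 19·27379 + 10·6·8658 = 1039681; y_4 = 19·8658 + 6·27379 = 328776.
  From (x_4, y_4) = (1039681, 328776): x_5 = 19·1039681 + 10·6·328776 = 39480499; y_5 = 19·328776 + 6·1039681 = 12484830.
Step 3: Verify x_5² - 10·y_5² = 1558709801289001 - 1558709801289000 = 1 (should be 1). ✓

(x_1, y_1) = (19, 6); (x_5, y_5) = (39480499, 12484830).


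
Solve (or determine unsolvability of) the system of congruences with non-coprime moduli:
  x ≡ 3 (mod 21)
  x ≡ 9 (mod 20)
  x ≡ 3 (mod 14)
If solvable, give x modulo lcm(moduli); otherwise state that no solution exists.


Moduli 21, 20, 14 are not pairwise coprime, so CRT works modulo lcm(m_i) when all pairwise compatibility conditions hold.
Pairwise compatibility: gcd(m_i, m_j) must divide a_i - a_j for every pair.
Merge one congruence at a time:
  Start: x ≡ 3 (mod 21).
  Combine with x ≡ 9 (mod 20): gcd(21, 20) = 1; 9 - 3 = 6, which IS divisible by 1, so compatible.
    Write x = 3 + 21·t and substitute into x ≡ 9 (mod 20): 21·t ≡ 9 − 3 = 6 (mod 20).
    Reduce coefficients mod 20: 1·t ≡ 6 (mod 20).
    So t ≡ 6 (mod 20).
    Then x = 3 + 21·6 = 129, valid modulo lcm(21, 20) = 420: x ≡ 129 (mod 420).
  Combine with x ≡ 3 (mod 14): gcd(420, 14) = 14; 3 - 129 = -126, which IS divisible by 14, so compatible.
    Write x = 129 + 420·t and substitute into x ≡ 3 (mod 14): 420·t ≡ 3 − 129 = -126 (mod 14).
    Divide the congruence (and modulus) by g = 14: 30·t ≡ -9 (mod 1).
    Modulo 1 every t works; take t = 0.
    Then x = 129 + 420·0 = 129, valid modulo lcm(420, 14) = 420: x ≡ 129 (mod 420).
Verify: 129 mod 21 = 3, 129 mod 20 = 9, 129 mod 14 = 3.

x ≡ 129 (mod 420).
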